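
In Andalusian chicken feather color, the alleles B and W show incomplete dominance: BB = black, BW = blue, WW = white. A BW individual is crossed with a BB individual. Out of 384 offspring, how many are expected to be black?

Punnett square for BW × BB:
Offspring genotypes: 2 BB, 2 BW
Phenotype counts: 2 black, 2 blue
black: 2 out of 4 → fraction 1/2
Expected count = 1/2 × 384 = 192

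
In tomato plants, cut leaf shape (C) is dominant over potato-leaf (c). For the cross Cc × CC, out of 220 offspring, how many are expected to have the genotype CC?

Punnett square for Cc × CC:
Offspring genotypes: 2 CC, 2 Cc
Total offspring: 4
Count with target: 2
Probability: 2/4 = 1/2
Expected count = 1/2 × 220 = 110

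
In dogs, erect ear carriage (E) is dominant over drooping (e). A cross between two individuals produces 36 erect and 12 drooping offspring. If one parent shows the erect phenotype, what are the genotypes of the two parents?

Observed offspring: 36 erect, 12 drooping
The observed ratio simplifies to 3:1. Drooping (ee) offspring appear, so each parent must contribute one e allele. The parent stated to show erect carries E, so it is Ee. The other parent is then either Ee or ee: Ee × ee would give a 1:1 split, whereas Ee × Ee gives 3:1 — matching the data. So both parents are heterozygous (Ee × Ee).
Parent genotypes: Ee × Ee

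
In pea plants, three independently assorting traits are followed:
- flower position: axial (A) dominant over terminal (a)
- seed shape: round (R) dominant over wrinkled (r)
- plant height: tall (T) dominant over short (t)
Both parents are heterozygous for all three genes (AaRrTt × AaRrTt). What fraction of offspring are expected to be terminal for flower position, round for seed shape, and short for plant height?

Trihybrid cross: AaRrTt × AaRrTt
Each trait segregates independently with a 3:1 phenotypic ratio, so each gene contributes 3/4 (dominant) or 1/4 (recessive).
Target: terminal (flower position), round (seed shape), short (plant height)
Probability = product of independent per-trait probabilities
= 1/4 × 3/4 × 1/4 = 3/64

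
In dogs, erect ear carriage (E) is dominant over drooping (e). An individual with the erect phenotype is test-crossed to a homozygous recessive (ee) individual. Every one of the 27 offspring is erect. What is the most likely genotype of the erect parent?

Test cross: ? × ee
All offspring are erect.
If the unknown parent were heterozygous (Ee), about half of 27 offspring would be drooping; none are. The unknown parent is most likely homozygous dominant (EE).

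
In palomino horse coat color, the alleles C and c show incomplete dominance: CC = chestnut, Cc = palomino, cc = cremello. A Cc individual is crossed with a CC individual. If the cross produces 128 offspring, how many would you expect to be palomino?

Punnett square for Cc × CC:
Offspring genotypes: 2 CC, 2 Cc
Phenotype counts: 2 chestnut, 2 palomino
palomino: 2 out of 4 → fraction 1/2
Expected count = 1/2 × 128 = 64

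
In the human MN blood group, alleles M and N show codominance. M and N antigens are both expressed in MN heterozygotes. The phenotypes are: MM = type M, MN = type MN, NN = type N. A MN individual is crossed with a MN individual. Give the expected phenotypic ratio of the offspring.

Punnett square for MN × MN:
Offspring genotypes: 1 MM, 2 MN, 1 NN
Phenotype counts: 1 type M, 2 type MN, 1 type N
Ratio: 1 type M : 2 type MN : 1 type N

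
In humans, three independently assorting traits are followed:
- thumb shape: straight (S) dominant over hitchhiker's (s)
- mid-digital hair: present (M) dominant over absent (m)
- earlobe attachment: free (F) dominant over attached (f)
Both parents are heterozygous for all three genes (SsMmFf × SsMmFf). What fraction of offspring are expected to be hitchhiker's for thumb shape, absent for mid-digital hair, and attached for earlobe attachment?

Trihybrid cross: SsMmFf × SsMmFf
Each trait segregates independently with a 3:1 phenotypic ratio, so each gene contributes 3/4 (dominant) or 1/4 (recessive).
Target: hitchhiker's (thumb shape), absent (mid-digital hair), attached (earlobe attachment)
Probability = product of independent per-trait probabilities
= 1/4 × 1/4 × 1/4 = 1/64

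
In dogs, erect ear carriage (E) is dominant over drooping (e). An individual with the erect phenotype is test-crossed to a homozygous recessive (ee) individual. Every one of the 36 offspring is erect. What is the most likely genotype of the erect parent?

Test cross: ? × ee
All offspring are erect.
If the unknown parent were heterozygous (Ee), about half of 36 offspring would be drooping; none are. The unknown parent is most likely homozygous dominant (EE).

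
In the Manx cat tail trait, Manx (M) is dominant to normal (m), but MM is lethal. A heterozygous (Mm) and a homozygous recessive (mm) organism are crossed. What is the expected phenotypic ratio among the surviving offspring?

Cross: Mm × mm
Punnett square offspring (before lethality): 2 Mm, 2 mm
No MM offspring are produced in this cross.
Ratio: 1 Manx (tailless) : 1 normal-tailed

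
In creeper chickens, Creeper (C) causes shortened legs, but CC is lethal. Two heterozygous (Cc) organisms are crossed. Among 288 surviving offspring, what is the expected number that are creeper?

Cross: Cc × Cc
Punnett square offspring (before lethality): 1 CC, 2 Cc, 1 cc
The CC genotype is lethal (embryos die); surviving offspring: 2 Cc, 1 cc
creeper: 2 out of 3 → fraction 2/3
Expected count = 2/3 × 288 = 192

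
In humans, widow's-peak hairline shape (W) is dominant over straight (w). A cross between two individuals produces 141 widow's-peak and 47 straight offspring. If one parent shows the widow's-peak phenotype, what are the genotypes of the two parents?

Observed offspring: 141 widow's-peak, 47 straight
The observed ratio simplifies to 3:1. Straight (ww) offspring appear, so each parent must contribute one w allele. The parent stated to show widow's-peak carries W, so it is Ww. The other parent is then either Ww or ww: Ww × ww would give a 1:1 split, whereas Ww × Ww gives 3:1 — matching the data. So both parents are heterozygous (Ww × Ww).
Parent genotypes: Ww × Ww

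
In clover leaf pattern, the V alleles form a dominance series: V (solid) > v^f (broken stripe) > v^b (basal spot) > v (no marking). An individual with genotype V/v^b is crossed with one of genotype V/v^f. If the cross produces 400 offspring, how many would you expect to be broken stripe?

Cross: V/v^b × V/v^f
Allele dominance: V > v^f > v^b > v
Offspring genotypes: 1 V/V, 1 V/v^f, 1 V/v^b, 1 v^f/v^b
Phenotype counts: 3 solid, 1 broken stripe
broken stripe: 1 out of 4 → fraction 1/4
Expected count = 1/4 × 400 = 100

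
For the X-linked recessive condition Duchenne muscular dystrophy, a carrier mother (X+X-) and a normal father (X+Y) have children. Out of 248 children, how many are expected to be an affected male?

Cross: X+X- × X+Y
Offspring: 1 X+X+, 1 X+Y, 1 X+X-, 1 X-Y
Probability of an affected male: 1/4
Expected count = 1/4 × 248 = 62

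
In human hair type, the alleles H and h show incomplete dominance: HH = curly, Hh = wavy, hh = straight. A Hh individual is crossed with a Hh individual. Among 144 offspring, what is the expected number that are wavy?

Punnett square for Hh × Hh:
Offspring genotypes: 1 HH, 2 Hh, 1 hh
Phenotype counts: 1 curly, 2 wavy, 1 straight
wavy: 2 out of 4 → fraction 1/2
Expected count = 1/2 × 144 = 72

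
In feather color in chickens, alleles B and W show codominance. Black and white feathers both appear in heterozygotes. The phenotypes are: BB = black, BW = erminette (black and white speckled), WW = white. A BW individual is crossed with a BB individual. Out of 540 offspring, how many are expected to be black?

Punnett square for BW × BB:
Offspring genotypes: 2 BB, 2 BW
Phenotype counts: 2 black, 2 erminette (black and white speckled)
black: 2 out of 4 → fraction 1/2
Expected count = 1/2 × 540 = 270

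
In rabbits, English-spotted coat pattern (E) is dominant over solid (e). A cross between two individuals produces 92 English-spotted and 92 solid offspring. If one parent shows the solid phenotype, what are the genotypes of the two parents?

Observed offspring: 92 English-spotted, 92 solid
The observed ratio simplifies to 1:1. One parent shows solid, so its genotype must be ee. A 1:1 offspring split requires the other parent to be heterozygous (Ee).
Parent genotypes: ee × Ee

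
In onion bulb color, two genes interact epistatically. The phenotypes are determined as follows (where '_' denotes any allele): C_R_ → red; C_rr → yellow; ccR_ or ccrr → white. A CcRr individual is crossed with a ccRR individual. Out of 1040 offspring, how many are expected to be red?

Cross: CcRr × ccRR — consider each gene separately:
C gene: Cc × cc → 2 Cc, 2 cc → 2 C_ : 2 cc (out of 4)
R gene: Rr × RR → 2 RR, 2 Rr → 4 R_ (out of 4)
Genotype classes (out of 4 × 4 = 16): C_R_ = 2×4 = 8; ccR_ = 2×4 = 8
Apply the phenotype rules: C_R_ (8) → red; ccR_ (8) → white
Phenotype counts (out of 16): 8 red, 8 white
red: 8 out of 16 → fraction 1/2
Expected count = 1/2 × 1040 = 520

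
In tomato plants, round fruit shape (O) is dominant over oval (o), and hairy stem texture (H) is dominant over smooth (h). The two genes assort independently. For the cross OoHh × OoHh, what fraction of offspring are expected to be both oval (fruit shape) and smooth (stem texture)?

Dihybrid cross OoHh × OoHh — consider each gene separately:
fruit shape: Oo × Oo → 1 OO, 2 Oo, 1 oo → 3 O_ : 1 oo (out of 4)
stem texture: Hh × Hh → 1 HH, 2 Hh, 1 hh → 3 H_ : 1 hh (out of 4)
Looking for: oval (oo) and smooth (hh)
P(oval) = 1/4, P(smooth) = 1/4
P(both) = 1/4 × 1/4 = 1/16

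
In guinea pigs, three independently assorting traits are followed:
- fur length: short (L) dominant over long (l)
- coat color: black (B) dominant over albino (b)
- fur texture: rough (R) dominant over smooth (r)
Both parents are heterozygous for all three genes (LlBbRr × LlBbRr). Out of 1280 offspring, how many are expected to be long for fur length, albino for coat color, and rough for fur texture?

Trihybrid cross: LlBbRr × LlBbRr
Each trait segregates independently with a 3:1 phenotypic ratio, so each gene contributes 3/4 (dominant) or 1/4 (recessive).
Target: long (fur length), albino (coat color), rough (fur texture)
Probability = product of independent per-trait probabilities
= 1/4 × 1/4 × 3/4 = 3/64
Expected count = 3/64 × 1280 = 60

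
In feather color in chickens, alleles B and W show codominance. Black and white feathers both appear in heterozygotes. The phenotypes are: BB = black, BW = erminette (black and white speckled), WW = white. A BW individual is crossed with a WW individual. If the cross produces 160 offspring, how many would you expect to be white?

Punnett square for BW × WW:
Offspring genotypes: 2 BW, 2 WW
Phenotype counts: 2 erminette (black and white speckled), 2 white
white: 2 out of 4 → fraction 1/2
Expected count = 1/2 × 160 = 80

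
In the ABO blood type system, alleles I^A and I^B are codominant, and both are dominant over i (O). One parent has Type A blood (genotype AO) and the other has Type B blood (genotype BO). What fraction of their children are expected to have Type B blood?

Cross: AO × BO
Possible offspring genotypes: 1 AB, 1 AO, 1 BO, 1 OO
Blood type counts: 1 Type AB, 1 Type A, 1 Type B, 1 Type O
Probability of Type B: 1/4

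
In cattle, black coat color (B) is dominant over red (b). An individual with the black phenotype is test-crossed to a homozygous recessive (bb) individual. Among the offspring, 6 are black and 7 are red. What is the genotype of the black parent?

Test cross: ? × bb
Offspring: 6 black, 7 red — approximately 1:1.
A 1:1 ratio in a test cross indicates the unknown parent is heterozygous (Bb).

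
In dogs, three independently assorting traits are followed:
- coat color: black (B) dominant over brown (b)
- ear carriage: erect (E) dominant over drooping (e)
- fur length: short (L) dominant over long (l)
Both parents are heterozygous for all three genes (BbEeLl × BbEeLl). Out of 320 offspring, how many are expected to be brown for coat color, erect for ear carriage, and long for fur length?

Trihybrid cross: BbEeLl × BbEeLl
Each trait segregates independently with a 3:1 phenotypic ratio, so each gene contributes 3/4 (dominant) or 1/4 (recessive).
Target: brown (coat color), erect (ear carriage), long (fur length)
Probability = product of independent per-trait probabilities
= 1/4 × 3/4 × 1/4 = 3/64
Expected count = 3/64 × 320 = 15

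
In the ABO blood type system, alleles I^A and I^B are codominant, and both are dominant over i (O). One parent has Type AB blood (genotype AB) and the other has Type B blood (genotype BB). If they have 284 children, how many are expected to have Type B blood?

Cross: AB × BB
Possible offspring genotypes: 2 AB, 2 BB
Blood type counts: 2 Type AB, 2 Type B
Probability of Type B: 2/4 = 1/2
Expected count = 1/2 × 284 = 142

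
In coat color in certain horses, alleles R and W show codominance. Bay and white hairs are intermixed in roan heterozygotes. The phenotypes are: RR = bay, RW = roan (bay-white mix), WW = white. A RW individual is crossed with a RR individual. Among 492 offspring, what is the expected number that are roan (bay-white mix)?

Punnett square for RW × RR:
Offspring genotypes: 2 RR, 2 RW
Phenotype counts: 2 bay, 2 roan (bay-white mix)
roan (bay-white mix): 2 out of 4 → fraction 1/2
Expected count = 1/2 × 492 = 246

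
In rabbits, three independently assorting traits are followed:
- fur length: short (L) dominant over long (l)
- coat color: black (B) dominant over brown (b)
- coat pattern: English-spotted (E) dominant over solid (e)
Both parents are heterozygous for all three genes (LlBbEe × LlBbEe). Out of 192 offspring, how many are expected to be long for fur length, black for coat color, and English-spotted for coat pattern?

Trihybrid cross: LlBbEe × LlBbEe
Each trait segregates independently with a 3:1 phenotypic ratio, so each gene contributes 3/4 (dominant) or 1/4 (recessive).
Target: long (fur length), black (coat color), English-spotted (coat pattern)
Probability = product of independent per-trait probabilities
= 1/4 × 3/4 × 3/4 = 9/64
Expected count = 9/64 × 192 = 27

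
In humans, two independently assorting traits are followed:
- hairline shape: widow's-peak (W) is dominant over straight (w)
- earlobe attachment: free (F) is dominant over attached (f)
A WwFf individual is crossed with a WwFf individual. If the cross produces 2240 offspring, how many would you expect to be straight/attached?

Dihybrid cross WwFf × WwFf — consider each gene separately:
hairline shape: Ww × Ww → 1 WW, 2 Ww, 1 ww → 3 W_ : 1 ww (out of 4)
earlobe attachment: Ff × Ff → 1 FF, 2 Ff, 1 ff → 3 F_ : 1 ff (out of 4)
Combine (counts out of 4 × 4 = 16): widow's-peak/free (W_F_) = 3×3 = 9; widow's-peak/attached (W_ff) = 3×1 = 3; straight/free (wwF_) = 1×3 = 3; straight/attached (wwff) = 1×1 = 1
Phenotype counts (out of 16): 9 widow's-peak/free, 3 widow's-peak/attached, 3 straight/free, 1 straight/attached
straight/attached: 1 out of 16 → fraction 1/16
Expected count = 1/16 × 2240 = 140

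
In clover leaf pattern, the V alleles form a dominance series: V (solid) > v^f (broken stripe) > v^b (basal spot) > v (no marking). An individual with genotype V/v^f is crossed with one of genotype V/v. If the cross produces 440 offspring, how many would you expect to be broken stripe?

Cross: V/v^f × V/v
Allele dominance: V > v^f > v^b > v
Offspring genotypes: 1 V/V, 1 V/v, 1 V/v^f, 1 v^f/v
Phenotype counts: 3 solid, 1 broken stripe
broken stripe: 1 out of 4 → fraction 1/4
Expected count = 1/4 × 440 = 110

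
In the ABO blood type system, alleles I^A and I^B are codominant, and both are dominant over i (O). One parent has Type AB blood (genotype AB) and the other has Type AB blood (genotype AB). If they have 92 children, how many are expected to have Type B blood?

Cross: AB × AB
Possible offspring genotypes: 1 AA, 2 AB, 1 BB
Blood type counts: 1 Type A, 2 Type AB, 1 Type B
Probability of Type B: 1/4
Expected count = 1/4 × 92 = 23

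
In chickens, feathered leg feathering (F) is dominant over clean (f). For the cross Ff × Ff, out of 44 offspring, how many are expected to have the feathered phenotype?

Punnett square for Ff × Ff:
Offspring genotypes: 1 FF, 2 Ff, 1 ff
Total offspring: 4
Count with target: 3
Probability: 3/4
Expected count = 3/4 × 44 = 33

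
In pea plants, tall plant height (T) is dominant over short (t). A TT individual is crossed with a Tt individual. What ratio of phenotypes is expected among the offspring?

Punnett square for TT × Tt:
Offspring genotypes: 2 TT, 2 Tt
tall: 4, short: 0
Ratio: all tall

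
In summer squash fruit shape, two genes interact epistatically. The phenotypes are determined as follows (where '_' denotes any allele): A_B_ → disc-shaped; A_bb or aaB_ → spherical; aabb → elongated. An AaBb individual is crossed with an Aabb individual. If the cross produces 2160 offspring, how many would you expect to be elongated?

Cross: AaBb × Aabb — consider each gene separately:
A gene: Aa × Aa → 1 AA, 2 Aa, 1 aa → 3 A_ : 1 aa (out of 4)
B gene: Bb × bb → 2 Bb, 2 bb → 2 B_ : 2 bb (out of 4)
Genotype classes (out of 4 × 4 = 16): A_B_ = 3×2 = 6; A_bb = 3×2 = 6; aaB_ = 1×2 = 2; aabb = 1×2 = 2
Apply the phenotype rules: A_B_ (6) → disc-shaped; A_bb (6) + aaB_ (2) → spherical; aabb (2) → elongated
Phenotype counts (out of 16): 6 disc-shaped, 8 spherical, 2 elongated
elongated: 2 out of 16 → fraction 1/8
Expected count = 1/8 × 2160 = 270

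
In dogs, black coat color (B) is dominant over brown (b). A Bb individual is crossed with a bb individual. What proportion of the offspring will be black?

Punnett square for Bb × bb:
Offspring genotypes: 2 Bb, 2 bb
black: 2, brown: 2
black: 2 out of 4
Probability: 2/4 = 1/2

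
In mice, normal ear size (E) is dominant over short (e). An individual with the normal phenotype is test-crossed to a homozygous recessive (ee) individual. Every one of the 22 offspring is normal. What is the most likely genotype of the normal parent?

Test cross: ? × ee
All offspring are normal.
If the unknown parent were heterozygous (Ee), about half of 22 offspring would be short; none are. The unknown parent is most likely homozygous dominant (EE).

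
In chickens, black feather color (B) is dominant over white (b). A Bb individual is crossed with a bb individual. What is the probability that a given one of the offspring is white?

Punnett square for Bb × bb:
Offspring genotypes: 2 Bb, 2 bb
black: 2, white: 2
white: 2 out of 4
Probability: 2/4 = 1/2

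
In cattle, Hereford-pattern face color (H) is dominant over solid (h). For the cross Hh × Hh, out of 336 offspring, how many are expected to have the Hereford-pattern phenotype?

Punnett square for Hh × Hh:
Offspring genotypes: 1 HH, 2 Hh, 1 hh
Total offspring: 4
Count with target: 3
Probability: 3/4
Expected count = 3/4 × 336 = 252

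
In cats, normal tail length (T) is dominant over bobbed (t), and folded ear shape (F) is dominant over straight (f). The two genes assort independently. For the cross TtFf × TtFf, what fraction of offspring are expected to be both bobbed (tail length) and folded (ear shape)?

Dihybrid cross TtFf × TtFf — consider each gene separately:
tail length: Tt × Tt → 1 TT, 2 Tt, 1 tt → 3 T_ : 1 tt (out of 4)
ear shape: Ff × Ff → 1 FF, 2 Ff, 1 ff → 3 F_ : 1 ff (out of 4)
Looking for: bobbed (tt) and folded (F_)
P(bobbed) = 1/4, P(folded) = 3/4
P(both) = 1/4 × 3/4 = 3/16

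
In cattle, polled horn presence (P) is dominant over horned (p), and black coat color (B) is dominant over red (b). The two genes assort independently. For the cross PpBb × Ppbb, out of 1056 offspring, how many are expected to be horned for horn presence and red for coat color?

Dihybrid cross PpBb × Ppbb — consider each gene separately:
horn presence: Pp × Pp → 1 PP, 2 Pp, 1 pp → 3 P_ : 1 pp (out of 4)
coat color: Bb × bb → 2 Bb, 2 bb → 2 B_ : 2 bb (out of 4)
Looking for: horned (pp) and red (bb)
P(horned) = 1/4, P(red) = 2/4
P(both) = 1/4 × 2/4 = 2/16 = 1/8
Expected count = 1/8 × 1056 = 132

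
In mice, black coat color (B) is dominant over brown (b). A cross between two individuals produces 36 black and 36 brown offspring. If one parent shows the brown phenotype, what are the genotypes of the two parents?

Observed offspring: 36 black, 36 brown
The observed ratio simplifies to 1:1. One parent shows brown, so its genotype must be bb. A 1:1 offspring split requires the other parent to be heterozygous (Bb).
Parent genotypes: bb × Bb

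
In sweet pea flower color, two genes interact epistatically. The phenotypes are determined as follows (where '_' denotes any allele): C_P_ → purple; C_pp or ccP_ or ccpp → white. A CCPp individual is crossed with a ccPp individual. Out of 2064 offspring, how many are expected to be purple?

Cross: CCPp × ccPp — consider each gene separately:
C gene: CC × cc → 4 Cc → 4 C_ (out of 4)
P gene: Pp × Pp → 1 PP, 2 Pp, 1 pp → 3 P_ : 1 pp (out of 4)
Genotype classes (out of 4 × 4 = 16): C_P_ = 4×3 = 12; C_pp = 4×1 = 4
Apply the phenotype rules: C_P_ (12) → purple; C_pp (4) → white
Phenotype counts (out of 16): 12 purple, 4 white
purple: 12 out of 16 → fraction 3/4
Expected count = 3/4 × 2064 = 1548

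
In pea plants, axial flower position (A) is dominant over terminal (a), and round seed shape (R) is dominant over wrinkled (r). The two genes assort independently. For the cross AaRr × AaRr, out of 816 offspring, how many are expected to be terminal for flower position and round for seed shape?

Dihybrid cross AaRr × AaRr — consider each gene separately:
flower position: Aa × Aa → 1 AA, 2 Aa, 1 aa → 3 A_ : 1 aa (out of 4)
seed shape: Rr × Rr → 1 RR, 2 Rr, 1 rr → 3 R_ : 1 rr (out of 4)
Looking for: terminal (aa) and round (R_)
P(terminal) = 1/4, P(round) = 3/4
P(both) = 1/4 × 3/4 = 3/16
Expected count = 3/16 × 816 = 153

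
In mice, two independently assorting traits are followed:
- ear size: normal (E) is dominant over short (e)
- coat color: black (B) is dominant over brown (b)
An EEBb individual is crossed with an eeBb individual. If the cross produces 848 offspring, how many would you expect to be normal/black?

Dihybrid cross EEBb × eeBb — consider each gene separately:
ear size: EE × ee → 4 Ee → 4 E_ (out of 4)
coat color: Bb × Bb → 1 BB, 2 Bb, 1 bb → 3 B_ : 1 bb (out of 4)
Combine (counts out of 4 × 4 = 16): normal/black (E_B_) = 4×3 = 12; normal/brown (E_bb) = 4×1 = 4
Phenotype counts (out of 16): 12 normal/black, 4 normal/brown
normal/black: 12 out of 16 → fraction 3/4
Expected count = 3/4 × 848 = 636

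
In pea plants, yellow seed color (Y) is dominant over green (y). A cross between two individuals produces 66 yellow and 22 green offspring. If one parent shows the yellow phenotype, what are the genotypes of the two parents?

Observed offspring: 66 yellow, 22 green
The observed ratio simplifies to 3:1. Green (yy) offspring appear, so each parent must contribute one y allele. The parent stated to show yellow carries Y, so it is Yy. The other parent is then either Yy or yy: Yy × yy would give a 1:1 split, whereas Yy × Yy gives 3:1 — matching the data. So both parents are heterozygous (Yy × Yy).
Parent genotypes: Yy × Yy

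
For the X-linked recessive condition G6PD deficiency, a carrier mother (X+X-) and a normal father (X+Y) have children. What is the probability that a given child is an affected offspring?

Cross: X+X- × X+Y
Offspring: 1 X+X+, 1 X+Y, 1 X+X-, 1 X-Y
Probability of an affected offspring: 1/4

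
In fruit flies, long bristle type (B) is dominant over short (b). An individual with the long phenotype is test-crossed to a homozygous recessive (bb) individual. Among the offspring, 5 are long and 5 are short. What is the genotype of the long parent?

Test cross: ? × bb
Offspring: 5 long, 5 short — approximately 1:1.
A 1:1 ratio in a test cross indicates the unknown parent is heterozygous (Bb).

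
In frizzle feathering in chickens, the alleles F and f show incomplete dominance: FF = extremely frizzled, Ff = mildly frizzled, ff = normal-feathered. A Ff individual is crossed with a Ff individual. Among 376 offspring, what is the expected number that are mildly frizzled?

Punnett square for Ff × Ff:
Offspring genotypes: 1 FF, 2 Ff, 1 ff
Phenotype counts: 1 extremely frizzled, 2 mildly frizzled, 1 normal-feathered
mildly frizzled: 2 out of 4 → fraction 1/2
Expected count = 1/2 × 376 = 188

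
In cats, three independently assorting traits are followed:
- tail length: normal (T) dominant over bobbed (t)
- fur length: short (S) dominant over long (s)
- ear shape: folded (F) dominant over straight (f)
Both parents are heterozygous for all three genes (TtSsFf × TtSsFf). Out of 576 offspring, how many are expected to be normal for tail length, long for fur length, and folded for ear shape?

Trihybrid cross: TtSsFf × TtSsFf
Each trait segregates independently with a 3:1 phenotypic ratio, so each gene contributes 3/4 (dominant) or 1/4 (recessive).
Target: normal (tail length), long (fur length), folded (ear shape)
Probability = product of independent per-trait probabilities
= 3/4 × 1/4 × 3/4 = 9/64
Expected count = 9/64 × 576 = 81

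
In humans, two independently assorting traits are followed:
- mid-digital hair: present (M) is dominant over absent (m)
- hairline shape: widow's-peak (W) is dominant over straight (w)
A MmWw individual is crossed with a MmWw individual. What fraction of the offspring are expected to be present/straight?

Dihybrid cross MmWw × MmWw — consider each gene separately:
mid-digital hair: Mm × Mm → 1 MM, 2 Mm, 1 mm → 3 M_ : 1 mm (out of 4)
hairline shape: Ww × Ww → 1 WW, 2 Ww, 1 ww → 3 W_ : 1 ww (out of 4)
Combine (counts out of 4 × 4 = 16): present/widow's-peak (M_W_) = 3×3 = 9; present/straight (M_ww) = 3×1 = 3; absent/widow's-peak (mmW_) = 1×3 = 3; absent/straight (mmww) = 1×1 = 1
Phenotype counts (out of 16): 9 present/widow's-peak, 3 present/straight, 3 absent/widow's-peak, 1 absent/straight
present/straight: 3 out of 16
Probability: 3/16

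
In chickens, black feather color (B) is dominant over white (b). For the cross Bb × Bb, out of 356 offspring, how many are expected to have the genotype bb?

Punnett square for Bb × Bb:
Offspring genotypes: 1 BB, 2 Bb, 1 bb
Total offspring: 4
Count with target: 1
Probability: 1/4
Expected count = 1/4 × 356 = 89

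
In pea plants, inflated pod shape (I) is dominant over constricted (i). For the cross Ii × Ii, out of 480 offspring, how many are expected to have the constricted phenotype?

Punnett square for Ii × Ii:
Offspring genotypes: 1 II, 2 Ii, 1 ii
Total offspring: 4
Count with target: 1
Probability: 1/4
Expected count = 1/4 × 480 = 120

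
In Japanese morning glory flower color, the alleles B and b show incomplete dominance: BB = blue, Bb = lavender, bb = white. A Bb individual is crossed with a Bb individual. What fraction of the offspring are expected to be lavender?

Punnett square for Bb × Bb:
Offspring genotypes: 1 BB, 2 Bb, 1 bb
Phenotype counts: 1 blue, 2 lavender, 1 white
lavender: 2 out of 4
Probability: 2/4 = 1/2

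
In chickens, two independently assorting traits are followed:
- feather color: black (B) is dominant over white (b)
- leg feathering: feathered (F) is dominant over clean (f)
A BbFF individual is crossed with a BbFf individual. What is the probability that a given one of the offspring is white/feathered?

Dihybrid cross BbFF × BbFf — consider each gene separately:
feather color: Bb × Bb → 1 BB, 2 Bb, 1 bb → 3 B_ : 1 bb (out of 4)
leg feathering: FF × Ff → 2 FF, 2 Ff → 4 F_ (out of 4)
Combine (counts out of 4 × 4 = 16): black/feathered (B_F_) = 3×4 = 12; white/feathered (bbF_) = 1×4 = 4
Phenotype counts (out of 16): 12 black/feathered, 4 white/feathered
white/feathered: 4 out of 16
Probability: 4/16 = 1/4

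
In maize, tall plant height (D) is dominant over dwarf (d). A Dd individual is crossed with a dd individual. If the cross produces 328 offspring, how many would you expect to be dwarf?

Punnett square for Dd × dd:
Offspring genotypes: 2 Dd, 2 dd
tall: 2, dwarf: 2
dwarf: 2 out of 4 → fraction 1/2
Expected count = 1/2 × 328 = 164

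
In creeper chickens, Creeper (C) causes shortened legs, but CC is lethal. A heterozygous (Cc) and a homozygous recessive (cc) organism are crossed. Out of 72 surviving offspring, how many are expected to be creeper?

Cross: Cc × cc
Punnett square offspring (before lethality): 2 Cc, 2 cc
No CC offspring are produced in this cross.
creeper: 2 out of 4 → fraction 1/2
Expected count = 1/2 × 72 = 36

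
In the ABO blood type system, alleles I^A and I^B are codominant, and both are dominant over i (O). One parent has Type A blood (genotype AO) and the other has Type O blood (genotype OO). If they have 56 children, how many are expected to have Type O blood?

Cross: AO × OO
Possible offspring genotypes: 2 AO, 2 OO
Blood type counts: 2 Type A, 2 Type O
Probability of Type O: 2/4 = 1/2
Expected count = 1/2 × 56 = 28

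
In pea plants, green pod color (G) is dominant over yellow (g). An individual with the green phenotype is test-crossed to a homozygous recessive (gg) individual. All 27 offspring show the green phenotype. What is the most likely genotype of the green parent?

Test cross: ? × gg
All offspring are green.
If the unknown parent were heterozygous (Gg), about half of 27 offspring would be yellow; none are. The unknown parent is most likely homozygous dominant (GG).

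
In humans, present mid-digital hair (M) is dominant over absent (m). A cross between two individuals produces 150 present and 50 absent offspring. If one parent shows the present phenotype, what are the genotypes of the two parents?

Observed offspring: 150 present, 50 absent
The observed ratio simplifies to 3:1. Absent (mm) offspring appear, so each parent must contribute one m allele. The parent stated to show present carries M, so it is Mm. The other parent is then either Mm or mm: Mm × mm would give a 1:1 split, whereas Mm × Mm gives 3:1 — matching the data. So both parents are heterozygous (Mm × Mm).
Parent genotypes: Mm × Mm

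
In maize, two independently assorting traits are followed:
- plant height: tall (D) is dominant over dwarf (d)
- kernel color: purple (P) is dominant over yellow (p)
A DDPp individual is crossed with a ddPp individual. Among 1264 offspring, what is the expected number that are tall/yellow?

Dihybrid cross DDPp × ddPp — consider each gene separately:
plant height: DD × dd → 4 Dd → 4 D_ (out of 4)
kernel color: Pp × Pp → 1 PP, 2 Pp, 1 pp → 3 P_ : 1 pp (out of 4)
Combine (counts out of 4 × 4 = 16): tall/purple (D_P_) = 4×3 = 12; tall/yellow (D_pp) = 4×1 = 4
Phenotype counts (out of 16): 12 tall/purple, 4 tall/yellow
tall/yellow: 4 out of 16 → fraction 1/4
Expected count = 1/4 × 1264 = 316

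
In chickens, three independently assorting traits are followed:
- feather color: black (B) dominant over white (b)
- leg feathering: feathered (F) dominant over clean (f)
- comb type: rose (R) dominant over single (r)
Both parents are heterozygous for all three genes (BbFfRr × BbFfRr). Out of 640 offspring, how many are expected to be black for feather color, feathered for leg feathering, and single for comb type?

Trihybrid cross: BbFfRr × BbFfRr
Each trait segregates independently with a 3:1 phenotypic ratio, so each gene contributes 3/4 (dominant) or 1/4 (recessive).
Target: black (feather color), feathered (leg feathering), single (comb type)
Probability = product of independent per-trait probabilities
= 3/4 × 3/4 × 1/4 = 9/64
Expected count = 9/64 × 640 = 90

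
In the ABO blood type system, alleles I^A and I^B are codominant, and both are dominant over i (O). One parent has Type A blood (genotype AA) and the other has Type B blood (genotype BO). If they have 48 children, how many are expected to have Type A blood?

Cross: AA × BO
Possible offspring genotypes: 2 AB, 2 AO
Blood type counts: 2 Type AB, 2 Type A
Probability of Type A: 2/4 = 1/2
Expected count = 1/2 × 48 = 24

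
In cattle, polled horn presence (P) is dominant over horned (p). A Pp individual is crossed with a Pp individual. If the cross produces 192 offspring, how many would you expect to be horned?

Punnett square for Pp × Pp:
Offspring genotypes: 1 PP, 2 Pp, 1 pp
polled: 3, horned: 1
horned: 1 out of 4 → fraction 1/4
Expected count = 1/4 × 192 = 48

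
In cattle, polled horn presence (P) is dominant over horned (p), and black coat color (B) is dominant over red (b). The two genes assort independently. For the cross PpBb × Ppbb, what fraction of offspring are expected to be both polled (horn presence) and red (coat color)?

Dihybrid cross PpBb × Ppbb — consider each gene separately:
horn presence: Pp × Pp → 1 PP, 2 Pp, 1 pp → 3 P_ : 1 pp (out of 4)
coat color: Bb × bb → 2 Bb, 2 bb → 2 B_ : 2 bb (out of 4)
Looking for: polled (P_) and red (bb)
P(polled) = 3/4, P(red) = 2/4
P(both) = 3/4 × 2/4 = 6/16 = 3/8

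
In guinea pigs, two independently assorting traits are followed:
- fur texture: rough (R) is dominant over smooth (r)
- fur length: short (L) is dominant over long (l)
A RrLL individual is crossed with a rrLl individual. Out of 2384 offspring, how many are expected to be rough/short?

Dihybrid cross RrLL × rrLl — consider each gene separately:
fur texture: Rr × rr → 2 Rr, 2 rr → 2 R_ : 2 rr (out of 4)
fur length: LL × Ll → 2 LL, 2 Ll → 4 L_ (out of 4)
Combine (counts out of 4 × 4 = 16): rough/short (R_L_) = 2×4 = 8; smooth/short (rrL_) = 2×4 = 8
Phenotype counts (out of 16): 8 rough/short, 8 smooth/short
rough/short: 8 out of 16 → fraction 1/2
Expected count = 1/2 × 2384 = 1192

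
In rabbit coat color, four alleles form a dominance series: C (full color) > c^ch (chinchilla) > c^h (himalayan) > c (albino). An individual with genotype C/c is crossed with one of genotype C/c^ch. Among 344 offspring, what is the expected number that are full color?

Cross: C/c × C/c^ch
Allele dominance: C > c^ch > c^h > c
Offspring genotypes: 1 C/C, 1 C/c^ch, 1 C/c, 1 c^ch/c
Phenotype counts: 3 full color, 1 chinchilla
full color: 3 out of 4 → fraction 3/4
Expected count = 3/4 × 344 = 258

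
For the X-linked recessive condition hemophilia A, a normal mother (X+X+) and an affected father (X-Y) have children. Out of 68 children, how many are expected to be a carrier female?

Cross: X+X+ × X-Y
Offspring: 2 X+X-, 2 X+Y
Probability of a carrier female: 2/4 = 1/2
Expected count = 1/2 × 68 = 34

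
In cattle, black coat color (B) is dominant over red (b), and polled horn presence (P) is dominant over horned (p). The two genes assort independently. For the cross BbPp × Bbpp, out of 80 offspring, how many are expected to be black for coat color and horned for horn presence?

Dihybrid cross BbPp × Bbpp — consider each gene separately:
coat color: Bb × Bb → 1 BB, 2 Bb, 1 bb → 3 B_ : 1 bb (out of 4)
horn presence: Pp × pp → 2 Pp, 2 pp → 2 P_ : 2 pp (out of 4)
Looking for: black (B_) and horned (pp)
P(black) = 3/4, P(horned) = 2/4
P(both) = 3/4 × 2/4 = 6/16 = 3/8
Expected count = 3/8 × 80 = 30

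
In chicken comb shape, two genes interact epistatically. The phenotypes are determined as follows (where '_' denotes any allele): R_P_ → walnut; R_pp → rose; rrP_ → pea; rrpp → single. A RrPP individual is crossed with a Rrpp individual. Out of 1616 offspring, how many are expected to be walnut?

Cross: RrPP × Rrpp — consider each gene separately:
R gene: Rr × Rr → 1 RR, 2 Rr, 1 rr → 3 R_ : 1 rr (out of 4)
P gene: PP × pp → 4 Pp → 4 P_ (out of 4)
Genotype classes (out of 4 × 4 = 16): R_P_ = 3×4 = 12; rrP_ = 1×4 = 4
Apply the phenotype rules: R_P_ (12) → walnut; rrP_ (4) → pea
Phenotype counts (out of 16): 12 walnut, 4 pea
walnut: 12 out of 16 → fraction 3/4
Expected count = 3/4 × 1616 = 1212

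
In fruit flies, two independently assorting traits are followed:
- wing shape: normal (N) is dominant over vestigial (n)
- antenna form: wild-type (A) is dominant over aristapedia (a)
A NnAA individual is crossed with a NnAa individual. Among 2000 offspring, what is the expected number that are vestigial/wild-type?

Dihybrid cross NnAA × NnAa — consider each gene separately:
wing shape: Nn × Nn → 1 NN, 2 Nn, 1 nn → 3 N_ : 1 nn (out of 4)
antenna form: AA × Aa → 2 AA, 2 Aa → 4 A_ (out of 4)
Combine (counts out of 4 × 4 = 16): normal/wild-type (N_A_) = 3×4 = 12; vestigial/wild-type (nnA_) = 1×4 = 4
Phenotype counts (out of 16): 12 normal/wild-type, 4 vestigial/wild-type
vestigial/wild-type: 4 out of 16 → fraction 1/4
Expected count = 1/4 × 2000 = 500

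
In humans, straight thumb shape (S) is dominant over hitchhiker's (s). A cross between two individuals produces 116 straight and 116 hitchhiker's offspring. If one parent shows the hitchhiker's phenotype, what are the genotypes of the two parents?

Observed offspring: 116 straight, 116 hitchhiker's
The observed ratio simplifies to 1:1. One parent shows hitchhiker's, so its genotype must be ss. A 1:1 offspring split requires the other parent to be heterozygous (Ss).
Parent genotypes: ss × Ss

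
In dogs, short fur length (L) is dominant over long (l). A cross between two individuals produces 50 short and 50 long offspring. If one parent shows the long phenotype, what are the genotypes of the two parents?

Observed offspring: 50 short, 50 long
The observed ratio simplifies to 1:1. One parent shows long, so its genotype must be ll. A 1:1 offspring split requires the other parent to be heterozygous (Ll).
Parent genotypes: ll × Ll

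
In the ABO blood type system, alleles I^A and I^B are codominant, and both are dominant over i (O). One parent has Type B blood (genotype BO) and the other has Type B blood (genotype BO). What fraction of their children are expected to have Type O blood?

Cross: BO × BO
Possible offspring genotypes: 1 BB, 2 BO, 1 OO
Blood type counts: 3 Type B, 1 Type O
Probability of Type O: 1/4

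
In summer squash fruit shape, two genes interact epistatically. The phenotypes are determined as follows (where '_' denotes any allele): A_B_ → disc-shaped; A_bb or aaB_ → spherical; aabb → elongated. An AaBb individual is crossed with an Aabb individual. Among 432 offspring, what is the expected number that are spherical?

Cross: AaBb × Aabb — consider each gene separately:
A gene: Aa × Aa → 1 AA, 2 Aa, 1 aa → 3 A_ : 1 aa (out of 4)
B gene: Bb × bb → 2 Bb, 2 bb → 2 B_ : 2 bb (out of 4)
Genotype classes (out of 4 × 4 = 16): A_B_ = 3×2 = 6; A_bb = 3×2 = 6; aaB_ = 1×2 = 2; aabb = 1×2 = 2
Apply the phenotype rules: A_B_ (6) → disc-shaped; A_bb (6) + aaB_ (2) → spherical; aabb (2) → elongated
Phenotype counts (out of 16): 6 disc-shaped, 8 spherical, 2 elongated
spherical: 8 out of 16 → fraction 1/2
Expected count = 1/2 × 432 = 216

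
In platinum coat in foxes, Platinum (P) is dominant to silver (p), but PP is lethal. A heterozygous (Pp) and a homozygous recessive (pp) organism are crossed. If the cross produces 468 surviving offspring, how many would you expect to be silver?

Cross: Pp × pp
Punnett square offspring (before lethality): 2 Pp, 2 pp
No PP offspring are produced in this cross.
silver: 2 out of 4 → fraction 1/2
Expected count = 1/2 × 468 = 234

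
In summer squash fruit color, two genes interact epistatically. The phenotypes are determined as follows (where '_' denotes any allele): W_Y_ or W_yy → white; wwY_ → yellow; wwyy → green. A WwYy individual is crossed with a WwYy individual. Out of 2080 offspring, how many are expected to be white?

Cross: WwYy × WwYy — consider each gene separately:
W gene: Ww × Ww → 1 WW, 2 Ww, 1 ww → 3 W_ : 1 ww (out of 4)
Y gene: Yy × Yy → 1 YY, 2 Yy, 1 yy → 3 Y_ : 1 yy (out of 4)
Genotype classes (out of 4 × 4 = 16): W_Y_ = 3×3 = 9; W_yy = 3×1 = 3; wwY_ = 1×3 = 3; wwyy = 1×1 = 1
Apply the phenotype rules: W_Y_ (9) + W_yy (3) → white; wwY_ (3) → yellow; wwyy (1) → green
Phenotype counts (out of 16): 12 white, 3 yellow, 1 green
white: 12 out of 16 → fraction 3/4
Expected count = 3/4 × 2080 = 1560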